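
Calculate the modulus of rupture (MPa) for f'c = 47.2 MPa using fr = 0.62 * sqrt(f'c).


fr = 0.62 * sqrt(47.2)
= 4.26 MPa

4.26


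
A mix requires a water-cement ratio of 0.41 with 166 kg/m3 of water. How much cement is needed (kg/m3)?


Cement = water / (w/c)
= 166 / 0.41
= 404.9 kg/m3

404.9


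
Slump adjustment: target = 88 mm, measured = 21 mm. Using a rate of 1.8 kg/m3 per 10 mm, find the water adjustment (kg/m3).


Difference = 88 - 21 = 67 mm
Water adjustment = 67 * 1.8 / 10 = 12.1 kg/m3

12.1


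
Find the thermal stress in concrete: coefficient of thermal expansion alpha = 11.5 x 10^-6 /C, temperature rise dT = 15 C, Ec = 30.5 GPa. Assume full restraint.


sigma = alpha * dT * Ec
= 11.5e-6 * 15 * 30.5 * 1000
= 5.261 MPa

5.261


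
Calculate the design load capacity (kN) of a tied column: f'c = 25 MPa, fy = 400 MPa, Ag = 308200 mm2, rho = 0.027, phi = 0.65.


Ast = rho * Ag = 0.027 * 308200 = 8321.4 mm2
phi*Pn = 0.65 * 0.80 * (0.85 * 25 * (308200 - 8321.4) + 400 * 8321.4) / 1000
= 5044.51 kN

5044.51


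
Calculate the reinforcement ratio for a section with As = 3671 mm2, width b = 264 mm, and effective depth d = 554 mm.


rho = As / (b * d)
= 3671 / (264 * 554)
= 0.0251

0.0251


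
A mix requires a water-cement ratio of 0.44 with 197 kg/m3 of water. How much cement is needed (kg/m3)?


Cement = water / (w/c)
= 197 / 0.44
= 447.7 kg/m3

447.7


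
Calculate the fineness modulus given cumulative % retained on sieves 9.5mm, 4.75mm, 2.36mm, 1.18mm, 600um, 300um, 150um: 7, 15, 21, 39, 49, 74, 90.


FM = sum(cumulative % retained) / 100
= 295 / 100
= 2.95

2.95


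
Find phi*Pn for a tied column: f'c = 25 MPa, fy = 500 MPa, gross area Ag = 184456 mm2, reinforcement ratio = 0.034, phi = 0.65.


Ast = rho * Ag = 0.034 * 184456 = 6271.504 mm2
phi*Pn = 0.65 * 0.80 * (0.85 * 25 * (184456 - 6271.504) + 500 * 6271.504) / 1000
= 3599.53 kN

3599.53


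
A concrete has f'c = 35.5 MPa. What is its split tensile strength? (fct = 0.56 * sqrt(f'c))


fct = 0.56 * sqrt(35.5)
= 0.56 * 5.958
= 3.337 MPa

3.337


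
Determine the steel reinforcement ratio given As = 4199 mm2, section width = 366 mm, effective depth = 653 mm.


rho = As / (b * d)
= 4199 / (366 * 653)
= 0.0176

0.0176


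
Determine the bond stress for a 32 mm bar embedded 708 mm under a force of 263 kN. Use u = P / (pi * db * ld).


u = P / (pi * db * ld)
= 263 * 1000 / (pi * 32 * 708)
= 3.695 MPa

3.695


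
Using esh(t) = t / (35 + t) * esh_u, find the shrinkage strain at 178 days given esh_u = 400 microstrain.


esh(178) = 178 / (35 + 178) * 400
= 178 / 213 * 400
= 334.3 microstrain

334.3


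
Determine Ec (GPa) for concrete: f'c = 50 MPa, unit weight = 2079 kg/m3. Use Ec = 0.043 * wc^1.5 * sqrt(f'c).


Ec = 0.043 * 2079^1.5 * sqrt(50) / 1000
= 28.82 GPa

28.82


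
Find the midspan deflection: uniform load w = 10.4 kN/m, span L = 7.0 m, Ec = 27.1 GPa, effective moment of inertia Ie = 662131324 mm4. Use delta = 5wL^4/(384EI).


Convert: L = 7.0 m = 7000 mm, Ec = 27.1 GPa = 27100 MPa
delta = 5 * 10.4 * 7000^4 / (384 * 27100 * 662131324)
= 18.12 mm

18.12


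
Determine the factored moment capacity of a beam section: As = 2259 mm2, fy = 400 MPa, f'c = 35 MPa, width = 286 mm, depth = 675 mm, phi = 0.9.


a = As * fy / (0.85 * f'c * b)
= 2259 * 400 / (0.85 * 35 * 286)
= 106.1997 mm
Mn = As * fy * (d - a/2) / 10^6
= 561.949 kN-m
phi*Mn = 0.9 * 561.949 = 505.75 kN-m

505.75


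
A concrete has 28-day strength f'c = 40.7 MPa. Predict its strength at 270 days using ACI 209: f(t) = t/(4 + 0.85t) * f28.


f(270) = 270 / (4 + 0.85 * 270) * 40.7
= 270 / 233.5 * 40.7
= 47.06 MPa

47.06


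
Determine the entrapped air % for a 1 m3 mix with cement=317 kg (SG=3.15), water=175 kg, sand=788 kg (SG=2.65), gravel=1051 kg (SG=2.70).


Vol cement = 317 / (3.15 * 1000) = 0.100635 m3
Vol water = 175 / 1000 = 0.175 m3
Vol sand = 788 / (2.65 * 1000) = 0.297358 m3
Vol gravel = 1051 / (2.70 * 1000) = 0.389259 m3
Total solid + water volume = 0.962253 m3
Air = (1 - 0.962253) * 100 = 3.77%

3.77


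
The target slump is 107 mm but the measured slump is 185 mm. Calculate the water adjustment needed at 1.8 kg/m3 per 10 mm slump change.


Difference = 107 - 185 = -78 mm
Water adjustment = -78 * 1.8 / 10 = -14.0 kg/m3

-14.0


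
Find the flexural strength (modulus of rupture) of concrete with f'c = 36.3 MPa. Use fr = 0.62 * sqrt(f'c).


fr = 0.62 * sqrt(36.3)
= 3.735 MPa

3.735


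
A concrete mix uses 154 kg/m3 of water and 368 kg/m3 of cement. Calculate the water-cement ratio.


w/c = water / cement
w/c = 154 / 368 = 0.418

0.418


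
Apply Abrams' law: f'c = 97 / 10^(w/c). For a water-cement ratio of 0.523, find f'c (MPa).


f'c = 97 / 10^0.523
= 97 / 3.334
= 29.09 MPa

29.09


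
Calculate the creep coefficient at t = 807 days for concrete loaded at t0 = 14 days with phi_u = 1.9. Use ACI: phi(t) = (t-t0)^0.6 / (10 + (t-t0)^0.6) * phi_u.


dt = 807 - 14 = 793
phi = 793^0.6 / (10 + 793^0.6) * 1.9
= 1.607

1.607


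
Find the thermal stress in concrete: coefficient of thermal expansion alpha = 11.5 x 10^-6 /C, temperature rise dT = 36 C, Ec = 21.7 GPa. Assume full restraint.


sigma = alpha * dT * Ec
= 11.5e-6 * 36 * 21.7 * 1000
= 8.984 MPa

8.984


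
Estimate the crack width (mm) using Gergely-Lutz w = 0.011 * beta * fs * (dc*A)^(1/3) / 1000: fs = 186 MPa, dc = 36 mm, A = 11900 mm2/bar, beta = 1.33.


w = 0.011 * beta * fs * (dc * A)^(1/3) / 1000
= 0.011 * 1.33 * 186 * (36 * 11900)^(1/3) / 1000
= 0.205 mm

0.205


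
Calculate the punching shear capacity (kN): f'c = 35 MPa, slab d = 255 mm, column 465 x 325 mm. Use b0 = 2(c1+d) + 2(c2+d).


b0 = 2*(465 + 255) + 2*(325 + 255) = 2600 mm
Vc = 0.33 * sqrt(35) * 2600 * 255 / 1000
= 1294.38 kN

1294.38


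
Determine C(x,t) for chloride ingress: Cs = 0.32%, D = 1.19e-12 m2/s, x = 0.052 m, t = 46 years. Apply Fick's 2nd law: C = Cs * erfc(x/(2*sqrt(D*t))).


t_seconds = 46 * 365.25 * 24 * 3600 = 1451649600.0 s
arg = 0.052 / (2 * sqrt(1.19e-12 * 1451649600.0))
= 0.6256
erfc(0.6256) = 0.3763
C = 0.32 * 0.3763 = 0.1204%

0.1204


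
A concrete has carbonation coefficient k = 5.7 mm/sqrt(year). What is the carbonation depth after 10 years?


depth = k * sqrt(t)
= 5.7 * sqrt(10)
= 18.02 mm

18.02


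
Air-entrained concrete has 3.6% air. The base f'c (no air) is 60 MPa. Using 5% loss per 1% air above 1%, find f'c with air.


Strength loss = (3.6 - 1) * 5 = 13.0%
f'c = 60 * (1 - 13.0/100)
= 52.2 MPa

52.2


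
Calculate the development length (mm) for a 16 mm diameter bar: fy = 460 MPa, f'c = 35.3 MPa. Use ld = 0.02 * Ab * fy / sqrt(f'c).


Ab = pi * 16^2 / 4 = 201.062 mm2
ld = 0.02 * 201.062 * 460 / sqrt(35.3)
= 311.3 mm

311.3


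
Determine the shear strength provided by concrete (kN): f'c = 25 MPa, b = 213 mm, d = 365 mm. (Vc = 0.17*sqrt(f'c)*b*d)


Vc = 0.17 * sqrt(25) * 213 * 365 / 1000
= 66.08 kN

66.08


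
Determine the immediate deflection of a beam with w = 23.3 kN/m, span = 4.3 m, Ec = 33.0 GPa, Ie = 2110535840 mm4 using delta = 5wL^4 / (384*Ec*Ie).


Convert: L = 4.3 m = 4300 mm, Ec = 33.0 GPa = 33000 MPa
delta = 5 * 23.3 * 4300^4 / (384 * 33000 * 2110535840)
= 1.49 mm

1.49


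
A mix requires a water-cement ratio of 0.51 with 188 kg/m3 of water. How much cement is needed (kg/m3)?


Cement = water / (w/c)
= 188 / 0.51
= 368.6 kg/m3

368.6


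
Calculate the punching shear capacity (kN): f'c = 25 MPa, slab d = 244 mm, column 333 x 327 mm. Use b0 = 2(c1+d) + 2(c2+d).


b0 = 2*(333 + 244) + 2*(327 + 244) = 2296 mm
Vc = 0.33 * sqrt(25) * 2296 * 244 / 1000
= 924.37 kN

924.37


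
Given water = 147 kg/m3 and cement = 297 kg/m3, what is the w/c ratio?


w/c = water / cement
w/c = 147 / 297 = 0.495

0.495


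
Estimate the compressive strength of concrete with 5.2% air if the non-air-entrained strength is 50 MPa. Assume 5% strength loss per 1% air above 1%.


Strength loss = (5.2 - 1) * 5 = 21.0%
f'c = 50 * (1 - 21.0/100)
= 39.5 MPa

39.5


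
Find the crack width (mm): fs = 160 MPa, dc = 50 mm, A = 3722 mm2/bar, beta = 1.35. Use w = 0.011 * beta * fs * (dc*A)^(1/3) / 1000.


w = 0.011 * beta * fs * (dc * A)^(1/3) / 1000
= 0.011 * 1.35 * 160 * (50 * 3722)^(1/3) / 1000
= 0.136 mm

0.136


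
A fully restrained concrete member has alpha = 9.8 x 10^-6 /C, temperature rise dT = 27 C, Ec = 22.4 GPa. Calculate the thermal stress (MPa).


sigma = alpha * dT * Ec
= 9.8e-6 * 27 * 22.4 * 1000
= 5.927 MPa

5.927


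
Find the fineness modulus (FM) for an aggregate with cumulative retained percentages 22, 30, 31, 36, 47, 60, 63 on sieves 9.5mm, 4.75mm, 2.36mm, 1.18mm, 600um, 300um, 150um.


FM = sum(cumulative % retained) / 100
= 289 / 100
= 2.89

2.89


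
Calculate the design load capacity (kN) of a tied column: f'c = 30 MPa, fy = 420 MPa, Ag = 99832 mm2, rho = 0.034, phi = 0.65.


Ast = rho * Ag = 0.034 * 99832 = 3394.288 mm2
phi*Pn = 0.65 * 0.80 * (0.85 * 30 * (99832 - 3394.288) + 420 * 3394.288) / 1000
= 2020.08 kN

2020.08


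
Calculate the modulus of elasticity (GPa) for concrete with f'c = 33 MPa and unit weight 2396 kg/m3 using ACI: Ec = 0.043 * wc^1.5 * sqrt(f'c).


Ec = 0.043 * 2396^1.5 * sqrt(33) / 1000
= 28.97 GPa

28.97


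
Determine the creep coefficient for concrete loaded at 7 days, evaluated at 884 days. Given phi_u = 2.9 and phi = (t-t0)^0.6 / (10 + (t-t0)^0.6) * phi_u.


dt = 884 - 7 = 877
phi = 877^0.6 / (10 + 877^0.6) * 2.9
= 2.476

2.476


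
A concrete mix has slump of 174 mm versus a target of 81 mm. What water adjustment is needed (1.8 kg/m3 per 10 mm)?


Difference = 81 - 174 = -93 mm
Water adjustment = -93 * 1.8 / 10 = -16.7 kg/m3

-16.7


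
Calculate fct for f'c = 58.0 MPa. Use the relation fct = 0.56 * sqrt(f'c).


fct = 0.56 * sqrt(58.0)
= 0.56 * 7.616
= 4.265 MPa

4.265


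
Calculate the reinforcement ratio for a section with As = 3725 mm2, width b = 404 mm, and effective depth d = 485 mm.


rho = As / (b * d)
= 3725 / (404 * 485)
= 0.019

0.019


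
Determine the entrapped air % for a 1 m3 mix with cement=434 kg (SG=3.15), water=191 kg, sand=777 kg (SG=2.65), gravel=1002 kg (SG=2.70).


Vol cement = 434 / (3.15 * 1000) = 0.137778 m3
Vol water = 191 / 1000 = 0.191 m3
Vol sand = 777 / (2.65 * 1000) = 0.293208 m3
Vol gravel = 1002 / (2.70 * 1000) = 0.371111 m3
Total solid + water volume = 0.993096 m3
Air = (1 - 0.993096) * 100 = 0.69%

0.69


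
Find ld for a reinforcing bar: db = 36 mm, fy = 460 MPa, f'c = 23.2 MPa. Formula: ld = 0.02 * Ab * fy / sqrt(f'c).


Ab = pi * 36^2 / 4 = 1017.876 mm2
ld = 0.02 * 1017.876 * 460 / sqrt(23.2)
= 1944.2 mm

1944.2


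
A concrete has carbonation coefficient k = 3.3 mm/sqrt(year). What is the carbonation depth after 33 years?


depth = k * sqrt(t)
= 3.3 * sqrt(33)
= 18.96 mm

18.96


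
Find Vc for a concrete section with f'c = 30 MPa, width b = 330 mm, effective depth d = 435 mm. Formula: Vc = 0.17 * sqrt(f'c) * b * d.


Vc = 0.17 * sqrt(30) * 330 * 435 / 1000
= 133.66 kN

133.66


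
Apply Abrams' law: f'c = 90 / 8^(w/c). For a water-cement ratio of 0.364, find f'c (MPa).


f'c = 90 / 8^0.364
= 90 / 2.132
= 42.22 MPa

42.22


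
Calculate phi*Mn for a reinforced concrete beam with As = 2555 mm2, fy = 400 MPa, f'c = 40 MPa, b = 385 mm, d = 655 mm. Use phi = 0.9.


a = As * fy / (0.85 * f'c * b)
= 2555 * 400 / (0.85 * 40 * 385)
= 78.0749 mm
Mn = As * fy * (d - a/2) / 10^6
= 629.5137 kN-m
phi*Mn = 0.9 * 629.5137 = 566.56 kN-m

566.56


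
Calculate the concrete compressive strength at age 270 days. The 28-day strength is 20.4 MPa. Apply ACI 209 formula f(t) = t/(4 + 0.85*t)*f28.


f(270) = 270 / (4 + 0.85 * 270) * 20.4
= 270 / 233.5 * 20.4
= 23.59 MPa

23.59


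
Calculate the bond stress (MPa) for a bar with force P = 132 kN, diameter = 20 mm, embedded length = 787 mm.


u = P / (pi * db * ld)
= 132 * 1000 / (pi * 20 * 787)
= 2.669 MPa

2.669


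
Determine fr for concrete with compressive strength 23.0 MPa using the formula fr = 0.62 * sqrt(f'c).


fr = 0.62 * sqrt(23.0)
= 2.973 MPa

2.973


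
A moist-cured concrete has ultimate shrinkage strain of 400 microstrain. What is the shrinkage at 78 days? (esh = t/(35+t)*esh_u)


esh(78) = 78 / (35 + 78) * 400
= 78 / 113 * 400
= 276.1 microstrain

276.1


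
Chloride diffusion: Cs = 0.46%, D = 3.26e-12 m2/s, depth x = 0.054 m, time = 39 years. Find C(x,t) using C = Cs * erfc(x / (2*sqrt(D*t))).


t_seconds = 39 * 365.25 * 24 * 3600 = 1230746400.0 s
arg = 0.054 / (2 * sqrt(3.26e-12 * 1230746400.0))
= 0.4263
erfc(0.4263) = 0.5466
C = 0.46 * 0.5466 = 0.2514%

0.2514


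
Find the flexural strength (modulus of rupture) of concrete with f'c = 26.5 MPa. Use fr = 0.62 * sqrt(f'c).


fr = 0.62 * sqrt(26.5)
= 3.192 MPa

3.192


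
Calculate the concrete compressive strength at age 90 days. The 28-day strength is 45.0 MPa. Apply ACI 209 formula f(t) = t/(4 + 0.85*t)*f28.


f(90) = 90 / (4 + 0.85 * 90) * 45.0
= 90 / 80.5 * 45.0
= 50.31 MPa

50.31


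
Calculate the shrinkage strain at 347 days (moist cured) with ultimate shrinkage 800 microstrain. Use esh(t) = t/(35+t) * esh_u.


esh(347) = 347 / (35 + 347) * 800
= 347 / 382 * 800
= 726.7 microstrain

726.7


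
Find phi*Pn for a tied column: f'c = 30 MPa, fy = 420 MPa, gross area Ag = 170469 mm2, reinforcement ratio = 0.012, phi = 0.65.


Ast = rho * Ag = 0.012 * 170469 = 2045.628 mm2
phi*Pn = 0.65 * 0.80 * (0.85 * 30 * (170469 - 2045.628) + 420 * 2045.628) / 1000
= 2680.06 kN

2680.06


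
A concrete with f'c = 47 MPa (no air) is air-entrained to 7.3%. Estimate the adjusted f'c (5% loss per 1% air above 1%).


Strength loss = (7.3 - 1) * 5 = 31.5%
f'c = 47 * (1 - 31.5/100)
= 32.2 MPa

32.2


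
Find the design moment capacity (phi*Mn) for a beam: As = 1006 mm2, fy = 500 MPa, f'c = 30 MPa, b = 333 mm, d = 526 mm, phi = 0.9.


a = As * fy / (0.85 * f'c * b)
= 1006 * 500 / (0.85 * 30 * 333)
= 59.2357 mm
Mn = As * fy * (d - a/2) / 10^6
= 249.6802 kN-m
phi*Mn = 0.9 * 249.6802 = 224.71 kN-m

224.71


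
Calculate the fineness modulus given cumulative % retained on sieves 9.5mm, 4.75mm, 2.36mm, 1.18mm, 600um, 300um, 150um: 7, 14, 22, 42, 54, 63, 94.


FM = sum(cumulative % retained) / 100
= 296 / 100
= 2.96

2.96


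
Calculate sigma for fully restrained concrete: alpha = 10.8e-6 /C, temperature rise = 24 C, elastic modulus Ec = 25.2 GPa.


sigma = alpha * dT * Ec
= 10.8e-6 * 24 * 25.2 * 1000
= 6.532 MPa

6.532


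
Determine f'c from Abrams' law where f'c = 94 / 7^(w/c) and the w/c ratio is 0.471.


f'c = 94 / 7^0.471
= 94 / 2.501
= 37.59 MPa

37.59


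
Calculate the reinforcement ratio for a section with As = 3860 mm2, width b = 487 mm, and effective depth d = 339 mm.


rho = As / (b * d)
= 3860 / (487 * 339)
= 0.0234

0.0234


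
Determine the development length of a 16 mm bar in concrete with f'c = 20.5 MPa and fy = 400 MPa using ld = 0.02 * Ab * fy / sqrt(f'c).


Ab = pi * 16^2 / 4 = 201.062 mm2
ld = 0.02 * 201.062 * 400 / sqrt(20.5)
= 355.3 mm

355.3


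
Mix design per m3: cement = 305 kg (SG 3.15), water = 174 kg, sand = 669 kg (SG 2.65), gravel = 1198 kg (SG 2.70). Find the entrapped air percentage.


Vol cement = 305 / (3.15 * 1000) = 0.096825 m3
Vol water = 174 / 1000 = 0.174 m3
Vol sand = 669 / (2.65 * 1000) = 0.252453 m3
Vol gravel = 1198 / (2.70 * 1000) = 0.443704 m3
Total solid + water volume = 0.966982 m3
Air = (1 - 0.966982) * 100 = 3.3%

3.3


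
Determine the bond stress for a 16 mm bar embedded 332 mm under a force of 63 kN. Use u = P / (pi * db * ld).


u = P / (pi * db * ld)
= 63 * 1000 / (pi * 16 * 332)
= 3.775 MPa

3.775


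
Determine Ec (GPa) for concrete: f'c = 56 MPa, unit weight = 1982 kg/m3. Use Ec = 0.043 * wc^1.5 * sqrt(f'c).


Ec = 0.043 * 1982^1.5 * sqrt(56) / 1000
= 28.39 GPa

28.39


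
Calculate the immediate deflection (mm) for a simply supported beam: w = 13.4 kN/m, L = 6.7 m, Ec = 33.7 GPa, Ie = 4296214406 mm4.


Convert: L = 6.7 m = 6700 mm, Ec = 33.7 GPa = 33700 MPa
delta = 5 * 13.4 * 6700^4 / (384 * 33700 * 4296214406)
= 2.43 mm

2.43


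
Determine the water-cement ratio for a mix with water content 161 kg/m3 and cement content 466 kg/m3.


w/c = water / cement
w/c = 161 / 466 = 0.345

0.345


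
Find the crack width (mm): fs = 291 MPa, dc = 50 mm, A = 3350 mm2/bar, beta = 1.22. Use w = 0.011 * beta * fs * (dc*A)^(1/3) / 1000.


w = 0.011 * beta * fs * (dc * A)^(1/3) / 1000
= 0.011 * 1.22 * 291 * (50 * 3350)^(1/3) / 1000
= 0.215 mm

0.215


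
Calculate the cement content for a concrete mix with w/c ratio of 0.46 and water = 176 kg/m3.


Cement = water / (w/c)
= 176 / 0.46
= 382.6 kg/m3

382.6


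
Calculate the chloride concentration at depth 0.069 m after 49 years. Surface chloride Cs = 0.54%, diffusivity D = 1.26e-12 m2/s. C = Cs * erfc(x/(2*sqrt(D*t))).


t_seconds = 49 * 365.25 * 24 * 3600 = 1546322400.0 s
arg = 0.069 / (2 * sqrt(1.26e-12 * 1546322400.0))
= 0.7816
erfc(0.7816) = 0.269
C = 0.54 * 0.269 = 0.1453%

0.1453


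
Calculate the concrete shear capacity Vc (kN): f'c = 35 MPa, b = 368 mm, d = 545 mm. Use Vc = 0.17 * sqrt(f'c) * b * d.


Vc = 0.17 * sqrt(35) * 368 * 545 / 1000
= 201.71 kN

201.71


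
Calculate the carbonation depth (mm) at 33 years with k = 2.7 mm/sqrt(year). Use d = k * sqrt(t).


depth = k * sqrt(t)
= 2.7 * sqrt(33)
= 15.51 mm

15.51


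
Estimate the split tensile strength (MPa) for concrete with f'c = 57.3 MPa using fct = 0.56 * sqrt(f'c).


fct = 0.56 * sqrt(57.3)
= 0.56 * 7.57
= 4.239 MPa

4.239


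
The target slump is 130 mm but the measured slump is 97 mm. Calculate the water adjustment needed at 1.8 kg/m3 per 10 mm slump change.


Difference = 130 - 97 = 33 mm
Water adjustment = 33 * 1.8 / 10 = 5.9 kg/m3

5.9


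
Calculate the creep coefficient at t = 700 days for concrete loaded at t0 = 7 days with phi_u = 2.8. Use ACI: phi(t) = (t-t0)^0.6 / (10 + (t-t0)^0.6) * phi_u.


dt = 700 - 7 = 693
phi = 693^0.6 / (10 + 693^0.6) * 2.8
= 2.338

2.338


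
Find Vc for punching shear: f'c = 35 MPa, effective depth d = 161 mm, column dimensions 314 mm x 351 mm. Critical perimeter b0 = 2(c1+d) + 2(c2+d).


b0 = 2*(314 + 161) + 2*(351 + 161) = 1974 mm
Vc = 0.33 * sqrt(35) * 1974 * 161 / 1000
= 620.47 kN

620.47


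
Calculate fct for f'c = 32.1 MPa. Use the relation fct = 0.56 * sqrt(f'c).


fct = 0.56 * sqrt(32.1)
= 0.56 * 5.666
= 3.173 MPa

3.173


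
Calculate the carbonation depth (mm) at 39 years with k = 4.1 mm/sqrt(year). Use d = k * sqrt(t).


depth = k * sqrt(t)
= 4.1 * sqrt(39)
= 25.6 mm

25.6


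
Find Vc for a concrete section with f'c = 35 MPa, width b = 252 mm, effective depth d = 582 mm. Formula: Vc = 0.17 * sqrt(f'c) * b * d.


Vc = 0.17 * sqrt(35) * 252 * 582 / 1000
= 147.5 kN

147.5


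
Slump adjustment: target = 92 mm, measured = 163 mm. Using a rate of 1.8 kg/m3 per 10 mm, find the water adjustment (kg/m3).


Difference = 92 - 163 = -71 mm
Water adjustment = -71 * 1.8 / 10 = -12.8 kg/m3

-12.8


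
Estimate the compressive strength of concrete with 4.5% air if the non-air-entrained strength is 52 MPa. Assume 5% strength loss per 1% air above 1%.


Strength loss = (4.5 - 1) * 5 = 17.5%
f'c = 52 * (1 - 17.5/100)
= 42.9 MPa

42.9


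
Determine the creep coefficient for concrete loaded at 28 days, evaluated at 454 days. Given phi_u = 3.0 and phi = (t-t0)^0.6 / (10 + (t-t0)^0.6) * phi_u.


dt = 454 - 28 = 426
phi = 426^0.6 / (10 + 426^0.6) * 3.0
= 2.373

2.373


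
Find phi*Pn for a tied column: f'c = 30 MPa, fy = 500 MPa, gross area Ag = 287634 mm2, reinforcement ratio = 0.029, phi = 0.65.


Ast = rho * Ag = 0.029 * 287634 = 8341.386 mm2
phi*Pn = 0.65 * 0.80 * (0.85 * 30 * (287634 - 8341.386) + 500 * 8341.386) / 1000
= 5872.18 kN

5872.18


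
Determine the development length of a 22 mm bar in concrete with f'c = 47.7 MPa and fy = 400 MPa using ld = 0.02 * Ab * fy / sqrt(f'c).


Ab = pi * 22^2 / 4 = 380.133 mm2
ld = 0.02 * 380.133 * 400 / sqrt(47.7)
= 440.3 mm

440.3


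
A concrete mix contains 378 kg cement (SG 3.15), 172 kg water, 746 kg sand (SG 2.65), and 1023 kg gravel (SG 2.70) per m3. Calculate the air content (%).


Vol cement = 378 / (3.15 * 1000) = 0.12 m3
Vol water = 172 / 1000 = 0.172 m3
Vol sand = 746 / (2.65 * 1000) = 0.281509 m3
Vol gravel = 1023 / (2.70 * 1000) = 0.378889 m3
Total solid + water volume = 0.952398 m3
Air = (1 - 0.952398) * 100 = 4.76%

4.76


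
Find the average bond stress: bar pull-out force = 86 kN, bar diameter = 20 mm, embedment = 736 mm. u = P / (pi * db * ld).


u = P / (pi * db * ld)
= 86 * 1000 / (pi * 20 * 736)
= 1.86 MPa

1.86


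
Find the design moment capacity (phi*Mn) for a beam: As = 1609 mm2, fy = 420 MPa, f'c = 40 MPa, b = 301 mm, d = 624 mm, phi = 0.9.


a = As * fy / (0.85 * f'c * b)
= 1609 * 420 / (0.85 * 40 * 301)
= 66.0328 mm
Mn = As * fy * (d - a/2) / 10^6
= 399.3749 kN-m
phi*Mn = 0.9 * 399.3749 = 359.44 kN-m

359.44


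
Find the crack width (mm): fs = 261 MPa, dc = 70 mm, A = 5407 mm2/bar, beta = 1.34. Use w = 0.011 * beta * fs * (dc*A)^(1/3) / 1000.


w = 0.011 * beta * fs * (dc * A)^(1/3) / 1000
= 0.011 * 1.34 * 261 * (70 * 5407)^(1/3) / 1000
= 0.278 mm

0.278


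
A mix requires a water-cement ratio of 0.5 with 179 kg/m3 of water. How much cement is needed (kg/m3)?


Cement = water / (w/c)
= 179 / 0.5
= 358.0 kg/m3

358.0


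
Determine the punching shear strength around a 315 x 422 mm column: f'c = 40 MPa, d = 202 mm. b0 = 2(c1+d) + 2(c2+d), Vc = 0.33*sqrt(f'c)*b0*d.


b0 = 2*(315 + 202) + 2*(422 + 202) = 2282 mm
Vc = 0.33 * sqrt(40) * 2282 * 202 / 1000
= 962.08 kN

962.08


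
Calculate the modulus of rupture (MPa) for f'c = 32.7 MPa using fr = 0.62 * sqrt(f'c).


fr = 0.62 * sqrt(32.7)
= 3.545 MPa

3.545


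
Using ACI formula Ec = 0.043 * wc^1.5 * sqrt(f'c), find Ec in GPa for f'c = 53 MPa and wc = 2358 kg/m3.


Ec = 0.043 * 2358^1.5 * sqrt(53) / 1000
= 35.84 GPa

35.84


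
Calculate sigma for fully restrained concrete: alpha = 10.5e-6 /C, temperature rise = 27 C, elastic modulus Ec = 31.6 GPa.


sigma = alpha * dT * Ec
= 10.5e-6 * 27 * 31.6 * 1000
= 8.959 MPa

8.959


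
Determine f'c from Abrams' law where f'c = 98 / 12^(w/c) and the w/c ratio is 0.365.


f'c = 98 / 12^0.365
= 98 / 2.477
= 39.57 MPa

39.57


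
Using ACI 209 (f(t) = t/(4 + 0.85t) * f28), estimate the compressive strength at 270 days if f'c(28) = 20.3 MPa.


f(270) = 270 / (4 + 0.85 * 270) * 20.3
= 270 / 233.5 * 20.3
= 23.47 MPa

23.47


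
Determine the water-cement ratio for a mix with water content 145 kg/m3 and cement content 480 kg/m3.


w/c = water / cement
w/c = 145 / 480 = 0.302

0.302


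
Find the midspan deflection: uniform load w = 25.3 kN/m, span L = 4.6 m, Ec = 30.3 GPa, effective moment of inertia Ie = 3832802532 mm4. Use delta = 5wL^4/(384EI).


Convert: L = 4.6 m = 4600 mm, Ec = 30.3 GPa = 30300 MPa
delta = 5 * 25.3 * 4600^4 / (384 * 30300 * 3832802532)
= 1.27 mm

1.27


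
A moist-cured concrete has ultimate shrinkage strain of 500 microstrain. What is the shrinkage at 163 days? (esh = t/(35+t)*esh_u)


esh(163) = 163 / (35 + 163) * 500
= 163 / 198 * 500
= 411.6 microstrain

411.6


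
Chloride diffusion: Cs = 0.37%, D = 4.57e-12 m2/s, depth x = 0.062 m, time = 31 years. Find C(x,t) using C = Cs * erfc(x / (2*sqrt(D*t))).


t_seconds = 31 * 365.25 * 24 * 3600 = 978285600.0 s
arg = 0.062 / (2 * sqrt(4.57e-12 * 978285600.0))
= 0.4636
erfc(0.4636) = 0.512
C = 0.37 * 0.512 = 0.1895%

0.1895


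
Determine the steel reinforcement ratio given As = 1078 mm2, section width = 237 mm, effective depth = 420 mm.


rho = As / (b * d)
= 1078 / (237 * 420)
= 0.0108

0.0108


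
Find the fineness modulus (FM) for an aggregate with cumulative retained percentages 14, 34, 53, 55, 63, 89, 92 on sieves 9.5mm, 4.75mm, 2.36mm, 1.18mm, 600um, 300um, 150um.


FM = sum(cumulative % retained) / 100
= 400 / 100
= 4.0

4.0


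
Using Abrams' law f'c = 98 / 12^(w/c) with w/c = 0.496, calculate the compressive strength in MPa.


f'c = 98 / 12^0.496
= 98 / 3.43
= 28.57 MPa

28.57


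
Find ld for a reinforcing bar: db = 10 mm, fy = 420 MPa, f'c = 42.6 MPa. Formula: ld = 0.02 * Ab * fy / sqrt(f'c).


Ab = pi * 10^2 / 4 = 78.54 mm2
ld = 0.02 * 78.54 * 420 / sqrt(42.6)
= 101.1 mm

101.1


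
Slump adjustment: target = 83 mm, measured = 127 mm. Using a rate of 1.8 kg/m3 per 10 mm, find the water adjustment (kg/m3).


Difference = 83 - 127 = -44 mm
Water adjustment = -44 * 1.8 / 10 = -7.9 kg/m3

-7.9


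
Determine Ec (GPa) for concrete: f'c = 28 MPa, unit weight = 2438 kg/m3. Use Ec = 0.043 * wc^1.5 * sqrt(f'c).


Ec = 0.043 * 2438^1.5 * sqrt(28) / 1000
= 27.39 GPa

27.39


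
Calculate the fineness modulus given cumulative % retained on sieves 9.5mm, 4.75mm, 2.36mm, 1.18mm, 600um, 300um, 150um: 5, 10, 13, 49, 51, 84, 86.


FM = sum(cumulative % retained) / 100
= 298 / 100
= 2.98

2.98


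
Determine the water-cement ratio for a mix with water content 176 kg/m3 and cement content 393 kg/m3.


w/c = water / cement
w/c = 176 / 393 = 0.448

0.448


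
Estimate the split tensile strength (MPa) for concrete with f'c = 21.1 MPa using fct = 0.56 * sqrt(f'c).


fct = 0.56 * sqrt(21.1)
= 0.56 * 4.593
= 2.572 MPa

2.572


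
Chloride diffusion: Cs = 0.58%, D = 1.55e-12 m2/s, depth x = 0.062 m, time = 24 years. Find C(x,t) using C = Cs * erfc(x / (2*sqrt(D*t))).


t_seconds = 24 * 365.25 * 24 * 3600 = 757382400.0 s
arg = 0.062 / (2 * sqrt(1.55e-12 * 757382400.0))
= 0.9048
erfc(0.9048) = 0.2007
C = 0.58 * 0.2007 = 0.1164%

0.1164


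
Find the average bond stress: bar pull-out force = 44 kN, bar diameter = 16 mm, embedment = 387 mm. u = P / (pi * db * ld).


u = P / (pi * db * ld)
= 44 * 1000 / (pi * 16 * 387)
= 2.262 MPa

2.262


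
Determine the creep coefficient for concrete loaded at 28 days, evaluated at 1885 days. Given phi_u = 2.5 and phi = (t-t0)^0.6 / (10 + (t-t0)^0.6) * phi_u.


dt = 1885 - 28 = 1857
phi = 1857^0.6 / (10 + 1857^0.6) * 2.5
= 2.254

2.254


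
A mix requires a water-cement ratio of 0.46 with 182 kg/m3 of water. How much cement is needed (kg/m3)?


Cement = water / (w/c)
= 182 / 0.46
= 395.7 kg/m3

395.7


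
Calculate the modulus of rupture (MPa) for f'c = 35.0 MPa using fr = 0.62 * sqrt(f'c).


fr = 0.62 * sqrt(35.0)
= 3.668 MPa

3.668


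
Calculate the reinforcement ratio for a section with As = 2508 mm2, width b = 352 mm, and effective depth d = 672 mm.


rho = As / (b * d)
= 2508 / (352 * 672)
= 0.0106

0.0106


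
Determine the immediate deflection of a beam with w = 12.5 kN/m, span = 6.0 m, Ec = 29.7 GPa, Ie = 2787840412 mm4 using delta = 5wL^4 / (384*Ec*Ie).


Convert: L = 6.0 m = 6000 mm, Ec = 29.7 GPa = 29700 MPa
delta = 5 * 12.5 * 6000^4 / (384 * 29700 * 2787840412)
= 2.55 mm

2.55


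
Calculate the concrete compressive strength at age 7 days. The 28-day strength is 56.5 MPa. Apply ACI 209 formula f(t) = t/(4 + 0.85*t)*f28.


f(7) = 7 / (4 + 0.85 * 7) * 56.5
= 7 / 9.95 * 56.5
= 39.75 MPa

39.75


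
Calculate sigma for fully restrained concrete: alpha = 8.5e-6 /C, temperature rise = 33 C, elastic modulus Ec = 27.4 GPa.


sigma = alpha * dT * Ec
= 8.5e-6 * 33 * 27.4 * 1000
= 7.686 MPa

7.686


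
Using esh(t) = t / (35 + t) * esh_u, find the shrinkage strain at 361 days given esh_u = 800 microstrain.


esh(361) = 361 / (35 + 361) * 800
= 361 / 396 * 800
= 729.3 microstrain

729.3


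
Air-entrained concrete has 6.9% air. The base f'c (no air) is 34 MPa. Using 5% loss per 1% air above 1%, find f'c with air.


Strength loss = (6.9 - 1) * 5 = 29.5%
f'c = 34 * (1 - 29.5/100)
= 23.97 MPa

23.97


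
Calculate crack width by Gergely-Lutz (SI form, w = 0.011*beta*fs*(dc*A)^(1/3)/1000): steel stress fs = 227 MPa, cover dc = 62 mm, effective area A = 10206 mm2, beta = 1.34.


w = 0.011 * beta * fs * (dc * A)^(1/3) / 1000
= 0.011 * 1.34 * 227 * (62 * 10206)^(1/3) / 1000
= 0.287 mm

0.287


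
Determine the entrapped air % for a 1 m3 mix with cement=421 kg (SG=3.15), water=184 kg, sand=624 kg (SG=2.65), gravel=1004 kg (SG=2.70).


Vol cement = 421 / (3.15 * 1000) = 0.133651 m3
Vol water = 184 / 1000 = 0.184 m3
Vol sand = 624 / (2.65 * 1000) = 0.235472 m3
Vol gravel = 1004 / (2.70 * 1000) = 0.371852 m3
Total solid + water volume = 0.924974 m3
Air = (1 - 0.924974) * 100 = 7.5%

7.5


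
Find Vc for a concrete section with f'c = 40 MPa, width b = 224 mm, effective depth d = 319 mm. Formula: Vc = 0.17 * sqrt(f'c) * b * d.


Vc = 0.17 * sqrt(40) * 224 * 319 / 1000
= 76.83 kN

76.83


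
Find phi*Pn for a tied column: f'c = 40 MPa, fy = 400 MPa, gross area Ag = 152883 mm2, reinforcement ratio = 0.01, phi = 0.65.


Ast = rho * Ag = 0.01 * 152883 = 1528.83 mm2
phi*Pn = 0.65 * 0.80 * (0.85 * 40 * (152883 - 1528.83) + 400 * 1528.83) / 1000
= 2993.94 kN

2993.94


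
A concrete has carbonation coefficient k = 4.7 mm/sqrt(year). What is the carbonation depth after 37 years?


depth = k * sqrt(t)
= 4.7 * sqrt(37)
= 28.59 mm

28.59


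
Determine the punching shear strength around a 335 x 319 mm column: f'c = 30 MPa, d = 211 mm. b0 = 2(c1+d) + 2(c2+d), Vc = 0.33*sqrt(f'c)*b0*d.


b0 = 2*(335 + 211) + 2*(319 + 211) = 2152 mm
Vc = 0.33 * sqrt(30) * 2152 * 211 / 1000
= 820.73 kN

820.73


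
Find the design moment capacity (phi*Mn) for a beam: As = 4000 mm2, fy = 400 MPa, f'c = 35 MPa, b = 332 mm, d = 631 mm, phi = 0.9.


a = As * fy / (0.85 * f'c * b)
= 4000 * 400 / (0.85 * 35 * 332)
= 161.9925 mm
Mn = As * fy * (d - a/2) / 10^6
= 880.006 kN-m
phi*Mn = 0.9 * 880.006 = 792.01 kN-m

792.01


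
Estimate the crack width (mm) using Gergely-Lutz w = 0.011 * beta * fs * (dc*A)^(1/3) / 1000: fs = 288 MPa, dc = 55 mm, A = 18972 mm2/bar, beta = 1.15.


w = 0.011 * beta * fs * (dc * A)^(1/3) / 1000
= 0.011 * 1.15 * 288 * (55 * 18972)^(1/3) / 1000
= 0.37 mm

0.37


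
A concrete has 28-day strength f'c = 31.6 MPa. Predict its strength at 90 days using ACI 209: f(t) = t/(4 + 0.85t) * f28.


f(90) = 90 / (4 + 0.85 * 90) * 31.6
= 90 / 80.5 * 31.6
= 35.33 MPa

35.33


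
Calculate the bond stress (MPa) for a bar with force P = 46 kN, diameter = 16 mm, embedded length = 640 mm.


u = P / (pi * db * ld)
= 46 * 1000 / (pi * 16 * 640)
= 1.43 MPa

1.43


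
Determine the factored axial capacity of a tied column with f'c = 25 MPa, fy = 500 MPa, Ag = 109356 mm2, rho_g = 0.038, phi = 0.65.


Ast = rho * Ag = 0.038 * 109356 = 4155.528 mm2
phi*Pn = 0.65 * 0.80 * (0.85 * 25 * (109356 - 4155.528) + 500 * 4155.528) / 1000
= 2242.9 kN

2242.9


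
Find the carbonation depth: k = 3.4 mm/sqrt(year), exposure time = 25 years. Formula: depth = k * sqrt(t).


depth = k * sqrt(t)
= 3.4 * sqrt(25)
= 17.0 mm

17.0


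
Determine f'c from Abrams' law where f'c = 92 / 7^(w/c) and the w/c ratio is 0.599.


f'c = 92 / 7^0.599
= 92 / 3.208
= 28.68 MPa

28.68


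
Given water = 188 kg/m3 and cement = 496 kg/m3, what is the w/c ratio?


w/c = water / cement
w/c = 188 / 496 = 0.379

0.379


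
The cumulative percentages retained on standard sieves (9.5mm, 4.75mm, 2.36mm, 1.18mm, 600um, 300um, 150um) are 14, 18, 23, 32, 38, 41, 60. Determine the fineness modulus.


FM = sum(cumulative % retained) / 100
= 226 / 100
= 2.26

2.26


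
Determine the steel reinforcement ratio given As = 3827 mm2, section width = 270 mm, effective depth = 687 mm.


rho = As / (b * d)
= 3827 / (270 * 687)
= 0.0206

0.0206


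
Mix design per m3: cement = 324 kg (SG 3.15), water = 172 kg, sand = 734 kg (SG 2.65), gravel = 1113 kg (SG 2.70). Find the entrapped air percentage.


Vol cement = 324 / (3.15 * 1000) = 0.102857 m3
Vol water = 172 / 1000 = 0.172 m3
Vol sand = 734 / (2.65 * 1000) = 0.276981 m3
Vol gravel = 1113 / (2.70 * 1000) = 0.412222 m3
Total solid + water volume = 0.96406 m3
Air = (1 - 0.96406) * 100 = 3.59%

3.59


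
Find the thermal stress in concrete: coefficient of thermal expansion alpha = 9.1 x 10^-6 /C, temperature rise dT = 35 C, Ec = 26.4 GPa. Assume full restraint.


sigma = alpha * dT * Ec
= 9.1e-6 * 35 * 26.4 * 1000
= 8.408 MPa

8.408


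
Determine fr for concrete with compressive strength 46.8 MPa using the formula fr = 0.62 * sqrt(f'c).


fr = 0.62 * sqrt(46.8)
= 4.241 MPa

4.241


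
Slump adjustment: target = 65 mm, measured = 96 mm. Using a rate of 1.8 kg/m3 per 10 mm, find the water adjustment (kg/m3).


Difference = 65 - 96 = -31 mm
Water adjustment = -31 * 1.8 / 10 = -5.6 kg/m3

-5.6


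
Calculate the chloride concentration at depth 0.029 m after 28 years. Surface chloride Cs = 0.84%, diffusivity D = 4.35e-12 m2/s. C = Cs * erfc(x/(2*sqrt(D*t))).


t_seconds = 28 * 365.25 * 24 * 3600 = 883612800.0 s
arg = 0.029 / (2 * sqrt(4.35e-12 * 883612800.0))
= 0.2339
erfc(0.2339) = 0.7408
C = 0.84 * 0.7408 = 0.6223%

0.6223


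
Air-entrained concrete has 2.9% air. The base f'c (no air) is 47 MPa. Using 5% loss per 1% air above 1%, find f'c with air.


Strength loss = (2.9 - 1) * 5 = 9.5%
f'c = 47 * (1 - 9.5/100)
= 42.54 MPa

42.54


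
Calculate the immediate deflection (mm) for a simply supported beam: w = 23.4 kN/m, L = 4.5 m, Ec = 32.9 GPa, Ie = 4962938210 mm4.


Convert: L = 4.5 m = 4500 mm, Ec = 32.9 GPa = 32900 MPa
delta = 5 * 23.4 * 4500^4 / (384 * 32900 * 4962938210)
= 0.77 mm

0.77


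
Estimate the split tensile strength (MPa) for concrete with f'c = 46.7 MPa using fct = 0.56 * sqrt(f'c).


fct = 0.56 * sqrt(46.7)
= 0.56 * 6.834
= 3.827 MPa

3.827


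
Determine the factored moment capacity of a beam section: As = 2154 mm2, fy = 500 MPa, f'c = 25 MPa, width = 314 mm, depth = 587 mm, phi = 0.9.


a = As * fy / (0.85 * f'c * b)
= 2154 * 500 / (0.85 * 25 * 314)
= 161.4088 mm
Mn = As * fy * (d - a/2) / 10^6
= 545.2804 kN-m
phi*Mn = 0.9 * 545.2804 = 490.75 kN-m

490.75


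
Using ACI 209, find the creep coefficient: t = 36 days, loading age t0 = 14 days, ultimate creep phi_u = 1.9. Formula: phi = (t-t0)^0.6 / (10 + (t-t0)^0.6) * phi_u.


dt = 36 - 14 = 22
phi = 22^0.6 / (10 + 22^0.6) * 1.9
= 0.741

0.741


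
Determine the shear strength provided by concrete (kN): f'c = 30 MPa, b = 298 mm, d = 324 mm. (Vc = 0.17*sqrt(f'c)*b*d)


Vc = 0.17 * sqrt(30) * 298 * 324 / 1000
= 89.9 kN

89.9


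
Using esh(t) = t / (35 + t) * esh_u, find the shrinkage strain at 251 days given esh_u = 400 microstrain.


esh(251) = 251 / (35 + 251) * 400
= 251 / 286 * 400
= 351.0 microstrain

351.0


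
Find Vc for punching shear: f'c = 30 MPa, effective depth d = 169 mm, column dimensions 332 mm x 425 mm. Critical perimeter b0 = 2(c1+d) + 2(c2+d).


b0 = 2*(332 + 169) + 2*(425 + 169) = 2190 mm
Vc = 0.33 * sqrt(30) * 2190 * 169 / 1000
= 668.97 kN

668.97


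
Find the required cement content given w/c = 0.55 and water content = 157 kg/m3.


Cement = water / (w/c)
= 157 / 0.55
= 285.5 kg/m3

285.5


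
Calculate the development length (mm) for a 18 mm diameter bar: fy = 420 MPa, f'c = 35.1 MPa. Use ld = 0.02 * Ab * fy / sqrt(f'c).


Ab = pi * 18^2 / 4 = 254.469 mm2
ld = 0.02 * 254.469 * 420 / sqrt(35.1)
= 360.8 mm

360.8


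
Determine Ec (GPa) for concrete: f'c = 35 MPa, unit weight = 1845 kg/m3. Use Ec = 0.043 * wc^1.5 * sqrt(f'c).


Ec = 0.043 * 1845^1.5 * sqrt(35) / 1000
= 20.16 GPa

20.16


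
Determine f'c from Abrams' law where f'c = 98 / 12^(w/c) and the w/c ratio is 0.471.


f'c = 98 / 12^0.471
= 98 / 3.223
= 30.4 MPa

30.4


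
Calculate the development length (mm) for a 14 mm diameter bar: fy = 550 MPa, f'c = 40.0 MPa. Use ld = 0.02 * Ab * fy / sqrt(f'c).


Ab = pi * 14^2 / 4 = 153.938 mm2
ld = 0.02 * 153.938 * 550 / sqrt(40.0)
= 267.7 mm

267.7


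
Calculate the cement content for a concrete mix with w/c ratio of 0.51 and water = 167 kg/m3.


Cement = water / (w/c)
= 167 / 0.51
= 327.5 kg/m3

327.5


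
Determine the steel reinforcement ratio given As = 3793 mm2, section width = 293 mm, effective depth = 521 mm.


rho = As / (b * d)
= 3793 / (293 * 521)
= 0.0248

0.0248


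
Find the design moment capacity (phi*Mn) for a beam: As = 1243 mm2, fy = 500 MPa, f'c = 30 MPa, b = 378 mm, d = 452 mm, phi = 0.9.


a = As * fy / (0.85 * f'c * b)
= 1243 * 500 / (0.85 * 30 * 378)
= 64.4776 mm
Mn = As * fy * (d - a/2) / 10^6
= 260.8816 kN-m
phi*Mn = 0.9 * 260.8816 = 234.79 kN-m

234.79


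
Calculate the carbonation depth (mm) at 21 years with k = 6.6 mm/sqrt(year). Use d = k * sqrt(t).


depth = k * sqrt(t)
= 6.6 * sqrt(21)
= 30.24 mm

30.24


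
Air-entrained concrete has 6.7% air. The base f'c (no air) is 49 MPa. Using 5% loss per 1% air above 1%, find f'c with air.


Strength loss = (6.7 - 1) * 5 = 28.5%
f'c = 49 * (1 - 28.5/100)
= 35.04 MPa

35.04


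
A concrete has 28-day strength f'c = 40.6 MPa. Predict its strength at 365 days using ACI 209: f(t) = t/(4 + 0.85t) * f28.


f(365) = 365 / (4 + 0.85 * 365) * 40.6
= 365 / 314.25 * 40.6
= 47.16 MPa

47.16


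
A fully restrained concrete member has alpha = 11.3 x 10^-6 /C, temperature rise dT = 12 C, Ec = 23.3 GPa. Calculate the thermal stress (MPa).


sigma = alpha * dT * Ec
= 11.3e-6 * 12 * 23.3 * 1000
= 3.159 MPa

3.159


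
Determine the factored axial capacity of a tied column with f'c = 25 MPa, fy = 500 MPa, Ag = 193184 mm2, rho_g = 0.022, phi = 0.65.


Ast = rho * Ag = 0.022 * 193184 = 4250.048 mm2
phi*Pn = 0.65 * 0.80 * (0.85 * 25 * (193184 - 4250.048) + 500 * 4250.048) / 1000
= 3192.73 kN

3192.73


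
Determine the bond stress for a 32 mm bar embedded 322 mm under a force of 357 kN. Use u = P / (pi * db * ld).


u = P / (pi * db * ld)
= 357 * 1000 / (pi * 32 * 322)
= 11.028 MPa

11.028


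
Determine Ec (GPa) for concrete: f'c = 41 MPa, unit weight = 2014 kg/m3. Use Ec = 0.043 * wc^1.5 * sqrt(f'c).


Ec = 0.043 * 2014^1.5 * sqrt(41) / 1000
= 24.89 GPa

24.89


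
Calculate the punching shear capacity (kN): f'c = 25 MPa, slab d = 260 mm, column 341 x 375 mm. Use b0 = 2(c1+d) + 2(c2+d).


b0 = 2*(341 + 260) + 2*(375 + 260) = 2472 mm
Vc = 0.33 * sqrt(25) * 2472 * 260 / 1000
= 1060.49 kN

1060.49


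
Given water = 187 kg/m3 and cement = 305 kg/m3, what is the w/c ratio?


w/c = water / cement
w/c = 187 / 305 = 0.613

0.613


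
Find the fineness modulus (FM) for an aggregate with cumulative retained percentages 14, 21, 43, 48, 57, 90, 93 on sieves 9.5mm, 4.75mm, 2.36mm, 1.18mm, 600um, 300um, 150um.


FM = sum(cumulative % retained) / 100
= 366 / 100
= 3.66

3.66


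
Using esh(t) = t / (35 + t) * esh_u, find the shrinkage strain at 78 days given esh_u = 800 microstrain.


esh(78) = 78 / (35 + 78) * 800
= 78 / 113 * 800
= 552.2 microstrain

552.2


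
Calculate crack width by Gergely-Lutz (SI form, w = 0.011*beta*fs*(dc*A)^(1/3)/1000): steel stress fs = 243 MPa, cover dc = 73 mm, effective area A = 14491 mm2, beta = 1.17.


w = 0.011 * beta * fs * (dc * A)^(1/3) / 1000
= 0.011 * 1.17 * 243 * (73 * 14491)^(1/3) / 1000
= 0.319 mm

0.319


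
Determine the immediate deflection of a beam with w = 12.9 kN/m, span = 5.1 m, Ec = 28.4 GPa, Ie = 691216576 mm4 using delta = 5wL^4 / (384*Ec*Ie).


Convert: L = 5.1 m = 5100 mm, Ec = 28.4 GPa = 28400 MPa
delta = 5 * 12.9 * 5100^4 / (384 * 28400 * 691216576)
= 5.79 mm

5.79


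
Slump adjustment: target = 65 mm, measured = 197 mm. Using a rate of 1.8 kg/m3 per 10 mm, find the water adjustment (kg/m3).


Difference = 65 - 197 = -132 mm
Water adjustment = -132 * 1.8 / 10 = -23.8 kg/m3

-23.8
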